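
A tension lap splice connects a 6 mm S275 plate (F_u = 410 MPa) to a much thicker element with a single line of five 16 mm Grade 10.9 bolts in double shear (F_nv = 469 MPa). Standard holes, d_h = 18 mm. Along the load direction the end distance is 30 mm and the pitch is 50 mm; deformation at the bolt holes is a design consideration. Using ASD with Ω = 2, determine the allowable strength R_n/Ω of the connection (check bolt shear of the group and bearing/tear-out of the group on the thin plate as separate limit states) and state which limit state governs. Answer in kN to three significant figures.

220 kN (bearing governs)

Bolt shear: A_b = π·16²/4 = 201.1 mm²; R_n = 469 × 201.1 × 5 × 2 / 1000 = 943 kN → 943 / 2 = 471 kN.
Bearing (1.2 l_c t F_u ≤ 2.4 d t F_u): upper limit = 2.4·16·6·410 / 1000 = 94.46 kN.
  Edge l_c = 30 − 18/2 = 21 → r_n = 61.99 kN; interior l_c = 50 − 18 = 32 → r_n = 94.46 kN.
  R_n,bearing = 1·61.99 + 4·94.46 = 439.8 kN → 439.8 / 2 = 220 kN.
Bearing governs: 220 kN.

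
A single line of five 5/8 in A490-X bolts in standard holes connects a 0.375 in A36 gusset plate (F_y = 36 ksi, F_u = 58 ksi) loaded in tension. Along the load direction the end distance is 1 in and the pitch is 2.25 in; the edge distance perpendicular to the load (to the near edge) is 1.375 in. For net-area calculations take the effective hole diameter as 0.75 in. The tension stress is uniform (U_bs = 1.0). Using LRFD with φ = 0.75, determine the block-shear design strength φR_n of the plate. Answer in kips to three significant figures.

Shear plane L_v = 1 + 4·2.25 = 10 in; A_gv = 10 × 0.375 = 3.75 in².
A_nv = (10 − 4.5·0.75) × 0.375 = 2.484 in².
A_nt = (1.375 − 0.5·0.75) × 0.375 = 0.375 in².
0.6 F_u A_nv = 86.46 kips; 0.6 F_y A_gv = 81 kips → shear yielding governs the shear term.
R_n = 81 + 1.0 × 58 × 0.375 = 102.7 kips.
Design strength φR_n = 0.75 × 102.7 = 77.1 kips.

77.1 kips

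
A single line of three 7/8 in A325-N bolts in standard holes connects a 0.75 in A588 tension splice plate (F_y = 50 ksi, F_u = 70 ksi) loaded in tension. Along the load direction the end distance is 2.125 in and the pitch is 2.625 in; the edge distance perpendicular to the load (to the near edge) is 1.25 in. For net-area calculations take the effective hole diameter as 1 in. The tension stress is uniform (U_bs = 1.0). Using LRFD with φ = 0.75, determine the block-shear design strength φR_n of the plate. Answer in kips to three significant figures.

Shear plane L_v = 2.125 + 2·2.625 = 7.375 in; A_gv = 7.375 × 0.75 = 5.531 in².
A_nv = (7.375 − 2.5·1) × 0.75 = 3.656 in².
A_nt = (1.25 − 0.5·1) × 0.75 = 0.5625 in².
0.6 F_u A_nv = 153.6 kips; 0.6 F_y A_gv = 165.9 kips → shear rupture governs the shear term.
R_n = 153.6 + 1.0 × 70 × 0.5625 = 192.9 kips.
Design strength φR_n = 0.75 × 192.9 = 145 kips.

145 kips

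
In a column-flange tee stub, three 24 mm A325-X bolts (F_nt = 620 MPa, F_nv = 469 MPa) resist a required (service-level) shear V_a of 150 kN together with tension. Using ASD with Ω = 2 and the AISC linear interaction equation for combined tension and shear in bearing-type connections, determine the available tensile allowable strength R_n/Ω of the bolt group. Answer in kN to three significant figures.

A_b = π·24²/4 = 452.4 mm²; f_rv = 150 × 1000 / (3 × 452.4) = 110.5 MPa.
F'_nt = 1.3 F_nt − (Ω F_nt / F_nv) f_rv = 1.3·620 − (2·620/469)·110.5 = 513.8 MPa, capped at F_nt → F'_nt = 513.8 MPa.
R_n = F'_nt · A_b · n = 513.8 × 452.4 × 3 / 1000 = 697.3 kN.
Allowable strength R_n/Ω = 697.3 / 2 = 349 kN.

349 kN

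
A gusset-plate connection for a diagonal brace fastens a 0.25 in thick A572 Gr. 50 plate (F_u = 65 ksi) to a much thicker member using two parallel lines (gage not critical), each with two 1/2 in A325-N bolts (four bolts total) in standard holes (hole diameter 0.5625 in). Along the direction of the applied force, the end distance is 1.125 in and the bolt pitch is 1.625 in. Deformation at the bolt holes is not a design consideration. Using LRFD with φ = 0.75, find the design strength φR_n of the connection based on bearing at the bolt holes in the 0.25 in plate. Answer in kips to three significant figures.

Per bolt r_n = 1.5 l_c t F_u ≤ 3.0 d t F_u; upper limit = 3.0 × 0.5 × 0.25 × 65 = 24.38 kips.
Edge bolt: l_c = 1.125 − 0.5625/2 = 0.8438 in → 1.5 × 0.8438 × 0.25 × 65 = 20.57 → r_n = 20.57 kips.
Interior bolts: l_c = 1.625 − 0.5625 = 1.062 in → 1.5 × 1.062 × 0.25 × 65 = 25.9 → r_n = 24.38 kips.
R_n = 2 × 20.57 + 2 × 24.38 = 89.88 kips.
Design strength φR_n = 0.75 × 89.88 = 67.4 kips.

67.4 kips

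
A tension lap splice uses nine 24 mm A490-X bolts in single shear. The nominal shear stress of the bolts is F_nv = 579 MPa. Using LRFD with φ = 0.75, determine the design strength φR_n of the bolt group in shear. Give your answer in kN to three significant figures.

1770 kN

A_b = π × 24² / 4 = 452.4 mm².
R_n = F_nv · A_b · n · n_s = 579 × 452.4 × 9 × 1 / 1000 = 2357 kN.
Design strength φR_n = 0.75 × 2357 = 1770 kN.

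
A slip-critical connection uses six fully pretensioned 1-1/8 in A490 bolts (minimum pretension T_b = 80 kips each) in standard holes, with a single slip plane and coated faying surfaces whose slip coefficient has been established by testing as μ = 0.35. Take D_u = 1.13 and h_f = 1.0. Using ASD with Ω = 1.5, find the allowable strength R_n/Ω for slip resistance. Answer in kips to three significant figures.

R_n = μ · D_u · h_f · T_b · n_s · n_b = 0.35 × 1.13 × 1.0 × 80 × 1 × 6 = 189.8 kips.
Allowable strength R_n/Ω = 189.8 / 1.5 = 127 kips.

127 kips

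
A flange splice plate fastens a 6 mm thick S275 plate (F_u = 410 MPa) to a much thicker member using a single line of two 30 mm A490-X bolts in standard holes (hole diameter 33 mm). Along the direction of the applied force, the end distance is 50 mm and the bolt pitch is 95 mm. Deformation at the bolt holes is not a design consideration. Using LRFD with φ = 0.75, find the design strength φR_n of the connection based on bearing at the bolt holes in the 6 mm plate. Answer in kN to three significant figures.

259 kN

Per bolt r_n = 1.5 l_c t F_u ≤ 3.0 d t F_u; upper limit = 3.0 × 30 × 6 × 410 / 1000 = 221.4 kN.
Edge bolt: l_c = 50 − 33/2 = 33.5 mm → 1.5 × 33.5 × 6 × 410 / 1000 = 123.6 → r_n = 123.6 kN.
Interior bolts: l_c = 95 − 33 = 62 mm → 1.5 × 62 × 6 × 410 / 1000 = 228.8 → r_n = 221.4 kN.
R_n = 1 × 123.6 + 1 × 221.4 = 345 kN.
Design strength φR_n = 0.75 × 345 = 259 kN.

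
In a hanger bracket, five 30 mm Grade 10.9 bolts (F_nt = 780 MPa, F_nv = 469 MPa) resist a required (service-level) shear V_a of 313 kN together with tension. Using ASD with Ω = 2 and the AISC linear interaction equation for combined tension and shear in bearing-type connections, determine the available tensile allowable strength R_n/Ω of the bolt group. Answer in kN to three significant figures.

A_b = π·30²/4 = 706.9 mm²; f_rv = 313 × 1000 / (5 × 706.9) = 88.56 MPa.
F'_nt = 1.3 F_nt − (Ω F_nt / F_nv) f_rv = 1.3·780 − (2·780/469)·88.56 = 719.4 MPa, capped at F_nt → F'_nt = 719.4 MPa.
R_n = F'_nt · A_b · n = 719.4 × 706.9 × 5 / 1000 = 2543 kN.
Allowable strength R_n/Ω = 2543 / 2 = 1270 kN.

1270 kN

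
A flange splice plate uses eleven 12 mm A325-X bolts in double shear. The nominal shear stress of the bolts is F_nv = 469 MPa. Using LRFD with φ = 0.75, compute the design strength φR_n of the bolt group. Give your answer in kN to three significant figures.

875 kN

A_b = π × 12² / 4 = 113.1 mm².
R_n = F_nv · A_b · n · n_s = 469 × 113.1 × 11 × 2 / 1000 = 1167 kN.
Design strength φR_n = 0.75 × 1167 = 875 kN.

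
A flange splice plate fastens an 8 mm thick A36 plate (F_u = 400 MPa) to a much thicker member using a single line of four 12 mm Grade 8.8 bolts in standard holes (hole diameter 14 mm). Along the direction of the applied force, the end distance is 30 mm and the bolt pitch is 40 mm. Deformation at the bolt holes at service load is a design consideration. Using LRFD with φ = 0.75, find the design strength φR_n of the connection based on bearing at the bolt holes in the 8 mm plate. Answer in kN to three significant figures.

Per bolt r_n = 1.2 l_c t F_u ≤ 2.4 d t F_u; upper limit = 2.4 × 12 × 8 × 400 / 1000 = 92.16 kN.
Edge bolt: l_c = 30 − 14/2 = 23 mm → 1.2 × 23 × 8 × 400 / 1000 = 88.32 → r_n = 88.32 kN.
Interior bolts: l_c = 40 − 14 = 26 mm → 1.2 × 26 × 8 × 400 / 1000 = 99.84 → r_n = 92.16 kN.
R_n = 1 × 88.32 + 3 × 92.16 = 364.8 kN.
Design strength φR_n = 0.75 × 364.8 = 274 kN.

274 kN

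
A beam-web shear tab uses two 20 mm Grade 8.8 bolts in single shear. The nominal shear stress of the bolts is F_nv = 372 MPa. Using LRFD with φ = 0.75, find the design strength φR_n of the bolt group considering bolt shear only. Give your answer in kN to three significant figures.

A_b = π × 20² / 4 = 314.2 mm².
R_n = F_nv · A_b · n · n_s = 372 × 314.2 × 2 × 1 / 1000 = 233.7 kN.
Design strength φR_n = 0.75 × 233.7 = 175 kN.

175 kN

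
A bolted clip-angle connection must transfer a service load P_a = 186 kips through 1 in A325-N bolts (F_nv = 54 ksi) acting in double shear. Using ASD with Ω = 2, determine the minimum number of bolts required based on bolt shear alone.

A_b = π·1²/4 = 0.7854 in².
Per-bolt allowable strength R_n/Ω = 54 × 0.7854 × 2 / 2 = 42.41 kips.
n ≥ 186 / 42.41 = 4.386 → use 5 bolts.

5 bolts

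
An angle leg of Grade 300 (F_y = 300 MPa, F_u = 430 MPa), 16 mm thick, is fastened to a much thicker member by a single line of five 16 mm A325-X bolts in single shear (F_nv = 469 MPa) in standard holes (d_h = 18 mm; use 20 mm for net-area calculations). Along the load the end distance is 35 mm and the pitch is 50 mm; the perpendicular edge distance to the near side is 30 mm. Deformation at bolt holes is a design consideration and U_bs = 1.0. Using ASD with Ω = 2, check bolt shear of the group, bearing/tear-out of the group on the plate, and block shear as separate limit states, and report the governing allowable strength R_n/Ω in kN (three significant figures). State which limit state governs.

Bolt shear: A_b = π·16²/4 = 201.1 mm²; R_n = 469 × 201.1 × 5 × 1 / 1000 = 471.5 kN → 471.5 / 2 = 236 kN.
Bearing: edge l_c = 26, r_n = 214.7 kN; interior l_c = 32, r_n = 264.2 kN; R_n = 214.7 + 4·264.2 = 1271 kN → 636 kN.
Block shear: A_gv = 3760, A_nv = 2320, A_nt = 320 mm²; R_n = min(0.6F_uA_nv, 0.6F_yA_gv) + U_bs·F_u·A_nt = 736.2 kN → 368 kN.
Bolt shear governs: 236 kN.

236 kN (bolt shear governs)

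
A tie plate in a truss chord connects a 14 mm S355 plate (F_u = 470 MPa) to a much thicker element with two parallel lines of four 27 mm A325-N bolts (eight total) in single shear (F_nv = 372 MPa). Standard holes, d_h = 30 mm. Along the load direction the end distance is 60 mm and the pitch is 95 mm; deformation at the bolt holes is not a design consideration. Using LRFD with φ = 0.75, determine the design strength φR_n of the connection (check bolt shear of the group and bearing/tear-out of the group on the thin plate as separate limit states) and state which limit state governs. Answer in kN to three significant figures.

Bolt shear: A_b = π·27²/4 = 572.6 mm²; R_n = 372 × 572.6 × 8 × 1 / 1000 = 1704 kN → 0.75 × 1704 = 1280 kN.
Bearing (1.5 l_c t F_u ≤ 3.0 d t F_u): upper limit = 3.0·27·14·470 / 1000 = 533 kN.
  Edge l_c = 60 − 30/2 = 45 → r_n = 444.2 kN; interior l_c = 95 − 30 = 65 → r_n = 533 kN.
  R_n,bearing = 2·444.2 + 6·533 = 4086 kN → 0.75 × 4086 = 3060 kN.
Bolt shear governs: 1280 kN.

1280 kN (bolt shear governs)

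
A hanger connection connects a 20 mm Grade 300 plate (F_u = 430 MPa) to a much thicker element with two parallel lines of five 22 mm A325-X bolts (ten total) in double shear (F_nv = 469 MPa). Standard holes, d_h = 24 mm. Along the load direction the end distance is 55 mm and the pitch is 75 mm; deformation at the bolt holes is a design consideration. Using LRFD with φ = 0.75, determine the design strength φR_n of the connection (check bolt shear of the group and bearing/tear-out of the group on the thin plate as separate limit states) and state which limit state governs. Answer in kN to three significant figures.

2670 kN (bolt shear governs)

Bolt shear: A_b = π·22²/4 = 380.1 mm²; R_n = 469 × 380.1 × 10 × 2 / 1000 = 3566 kN → 0.75 × 3566 = 2670 kN.
Bearing (1.2 l_c t F_u ≤ 2.4 d t F_u): upper limit = 2.4·22·20·430 / 1000 = 454.1 kN.
  Edge l_c = 55 − 24/2 = 43 → r_n = 443.8 kN; interior l_c = 75 − 24 = 51 → r_n = 454.1 kN.
  R_n,bearing = 2·443.8 + 8·454.1 = 4520 kN → 0.75 × 4520 = 3390 kN.
Bolt shear governs: 2670 kN.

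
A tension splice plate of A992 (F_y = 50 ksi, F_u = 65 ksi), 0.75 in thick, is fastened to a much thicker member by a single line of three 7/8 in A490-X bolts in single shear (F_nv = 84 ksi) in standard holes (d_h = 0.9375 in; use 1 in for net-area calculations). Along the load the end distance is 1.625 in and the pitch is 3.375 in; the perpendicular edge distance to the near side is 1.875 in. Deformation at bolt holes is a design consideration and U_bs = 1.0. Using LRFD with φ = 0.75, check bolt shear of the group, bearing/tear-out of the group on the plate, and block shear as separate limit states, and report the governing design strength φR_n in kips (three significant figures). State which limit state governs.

114 kips (bolt shear governs)

Bolt shear: A_b = π·0.875²/4 = 0.6013 in²; R_n = 84 × 0.6013 × 3 × 1 = 151.5 kips → 0.75 × 151.5 = 114 kips.
Bearing: edge l_c = 1.156, r_n = 67.64 kips; interior l_c = 2.438, r_n = 102.4 kips; R_n = 67.64 + 2·102.4 = 272.4 kips → 204 kips.
Block shear: A_gv = 6.281, A_nv = 4.406, A_nt = 1.031 in²; R_n = min(0.6F_uA_nv, 0.6F_yA_gv) + U_bs·F_u·A_nt = 238.9 kips → 179 kips.
Bolt shear governs: 114 kips.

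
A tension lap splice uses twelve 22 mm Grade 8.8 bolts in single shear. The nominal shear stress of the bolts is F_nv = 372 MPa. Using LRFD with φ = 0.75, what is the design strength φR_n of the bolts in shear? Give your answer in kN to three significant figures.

1270 kN

A_b = π × 22² / 4 = 380.1 mm².
R_n = F_nv · A_b · n · n_s = 372 × 380.1 × 12 × 1 / 1000 = 1697 kN.
Design strength φR_n = 0.75 × 1697 = 1270 kN.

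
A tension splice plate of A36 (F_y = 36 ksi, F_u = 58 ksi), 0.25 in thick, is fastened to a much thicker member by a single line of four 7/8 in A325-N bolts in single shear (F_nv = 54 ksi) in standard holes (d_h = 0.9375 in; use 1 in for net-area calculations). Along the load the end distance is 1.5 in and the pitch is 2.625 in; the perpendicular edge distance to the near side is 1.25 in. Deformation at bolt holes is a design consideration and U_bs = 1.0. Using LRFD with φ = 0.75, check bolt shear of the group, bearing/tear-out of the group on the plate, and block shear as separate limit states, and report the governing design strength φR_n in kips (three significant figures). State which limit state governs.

Bolt shear: A_b = π·0.875²/4 = 0.6013 in²; R_n = 54 × 0.6013 × 4 × 1 = 129.9 kips → 0.75 × 129.9 = 97.4 kips.
Bearing: edge l_c = 1.031, r_n = 17.94 kips; interior l_c = 1.688, r_n = 29.36 kips; R_n = 17.94 + 3·29.36 = 106 kips → 79.5 kips.
Block shear: A_gv = 2.344, A_nv = 1.469, A_nt = 0.1875 in²; R_n = min(0.6F_uA_nv, 0.6F_yA_gv) + U_bs·F_u·A_nt = 61.5 kips → 46.1 kips.
Block shear governs: 46.1 kips.

46.1 kips (block shear governs)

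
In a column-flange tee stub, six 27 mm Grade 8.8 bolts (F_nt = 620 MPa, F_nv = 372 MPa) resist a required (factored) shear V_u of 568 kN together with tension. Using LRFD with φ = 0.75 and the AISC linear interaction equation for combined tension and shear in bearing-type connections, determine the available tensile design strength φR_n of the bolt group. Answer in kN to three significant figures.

1130 kN

A_b = π·27²/4 = 572.6 mm²; f_rv = 568 × 1000 / (6 × 572.6) = 165.3 MPa.
F'_nt = 1.3 F_nt − (F_nt / φF_nv) f_rv = 1.3·620 − (620/(0.75·372))·165.3 = 438.6 MPa, capped at F_nt → F'_nt = 438.6 MPa.
R_n = F'_nt · A_b · n = 438.6 × 572.6 × 6 / 1000 = 1507 kN.
Design strength φR_n = 0.75 × 1507 = 1130 kN.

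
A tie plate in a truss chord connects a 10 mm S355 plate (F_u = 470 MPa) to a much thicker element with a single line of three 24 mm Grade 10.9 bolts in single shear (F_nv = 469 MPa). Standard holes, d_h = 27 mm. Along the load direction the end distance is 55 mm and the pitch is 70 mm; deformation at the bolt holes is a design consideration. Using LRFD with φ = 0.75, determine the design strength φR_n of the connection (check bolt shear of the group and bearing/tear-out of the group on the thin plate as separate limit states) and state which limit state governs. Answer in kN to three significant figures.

477 kN (bolt shear governs)

Bolt shear: A_b = π·24²/4 = 452.4 mm²; R_n = 469 × 452.4 × 3 × 1 / 1000 = 636.5 kN → 0.75 × 636.5 = 477 kN.
Bearing (1.2 l_c t F_u ≤ 2.4 d t F_u): upper limit = 2.4·24·10·470 / 1000 = 270.7 kN.
  Edge l_c = 55 − 27/2 = 41.5 → r_n = 234.1 kN; interior l_c = 70 − 27 = 43 → r_n = 242.5 kN.
  R_n,bearing = 1·234.1 + 2·242.5 = 719.1 kN → 0.75 × 719.1 = 539 kN.
Bolt shear governs: 477 kN.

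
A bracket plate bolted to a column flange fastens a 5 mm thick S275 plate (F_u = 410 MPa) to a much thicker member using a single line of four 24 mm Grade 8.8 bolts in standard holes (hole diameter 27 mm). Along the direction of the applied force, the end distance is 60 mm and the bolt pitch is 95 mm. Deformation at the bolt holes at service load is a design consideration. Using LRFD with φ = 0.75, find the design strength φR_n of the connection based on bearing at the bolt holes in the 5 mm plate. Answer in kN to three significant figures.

351 kN

Per bolt r_n = 1.2 l_c t F_u ≤ 2.4 d t F_u; upper limit = 2.4 × 24 × 5 × 410 / 1000 = 118.1 kN.
Edge bolt: l_c = 60 − 27/2 = 46.5 mm → 1.2 × 46.5 × 5 × 410 / 1000 = 114.4 → r_n = 114.4 kN.
Interior bolts: l_c = 95 − 27 = 68 mm → 1.2 × 68 × 5 × 410 / 1000 = 167.3 → r_n = 118.1 kN.
R_n = 1 × 114.4 + 3 × 118.1 = 468.6 kN.
Design strength φR_n = 0.75 × 468.6 = 351 kN.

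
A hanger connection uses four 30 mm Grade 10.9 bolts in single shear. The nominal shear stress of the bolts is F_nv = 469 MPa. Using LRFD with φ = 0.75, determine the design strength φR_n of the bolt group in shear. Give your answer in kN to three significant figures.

A_b = π × 30² / 4 = 706.9 mm².
R_n = F_nv · A_b · n · n_s = 469 × 706.9 × 4 × 1 / 1000 = 1326 kN.
Design strength φR_n = 0.75 × 1326 = 995 kN.

995 kN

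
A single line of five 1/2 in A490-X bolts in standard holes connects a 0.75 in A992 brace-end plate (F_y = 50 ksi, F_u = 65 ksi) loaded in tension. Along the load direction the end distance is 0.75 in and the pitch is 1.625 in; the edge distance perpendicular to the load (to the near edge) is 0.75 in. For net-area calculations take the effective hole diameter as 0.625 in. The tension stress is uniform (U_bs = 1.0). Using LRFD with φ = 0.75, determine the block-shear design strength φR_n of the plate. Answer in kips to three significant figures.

113 kips

Shear plane L_v = 0.75 + 4·1.625 = 7.25 in; A_gv = 7.25 × 0.75 = 5.438 in².
A_nv = (7.25 − 4.5·0.625) × 0.75 = 3.328 in².
A_nt = (0.75 − 0.5·0.625) × 0.75 = 0.3281 in².
0.6 F_u A_nv = 129.8 kips; 0.6 F_y A_gv = 163.1 kips → shear rupture governs the shear term.
R_n = 129.8 + 1.0 × 65 × 0.3281 = 151.1 kips.
Design strength φR_n = 0.75 × 151.1 = 113 kips.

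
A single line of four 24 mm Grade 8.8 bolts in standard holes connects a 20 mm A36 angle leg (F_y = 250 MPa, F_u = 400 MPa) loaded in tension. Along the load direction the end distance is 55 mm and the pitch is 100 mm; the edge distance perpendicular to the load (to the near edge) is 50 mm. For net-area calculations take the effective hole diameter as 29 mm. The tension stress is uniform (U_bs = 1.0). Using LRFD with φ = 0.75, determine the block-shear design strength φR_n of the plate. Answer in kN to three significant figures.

1010 kN

Shear plane L_v = 55 + 3·100 = 355 mm; A_gv = 355 × 20 = 7100 mm².
A_nv = (355 − 3.5·29) × 20 = 5070 mm².
A_nt = (50 − 0.5·29) × 20 = 710 mm².
0.6 F_u A_nv = 1217 kN; 0.6 F_y A_gv = 1065 kN → shear yielding governs the shear term.
R_n = 1065 + 1.0 × 400 × 710 / 1000 = 1349 kN.
Design strength φR_n = 0.75 × 1349 = 1010 kN.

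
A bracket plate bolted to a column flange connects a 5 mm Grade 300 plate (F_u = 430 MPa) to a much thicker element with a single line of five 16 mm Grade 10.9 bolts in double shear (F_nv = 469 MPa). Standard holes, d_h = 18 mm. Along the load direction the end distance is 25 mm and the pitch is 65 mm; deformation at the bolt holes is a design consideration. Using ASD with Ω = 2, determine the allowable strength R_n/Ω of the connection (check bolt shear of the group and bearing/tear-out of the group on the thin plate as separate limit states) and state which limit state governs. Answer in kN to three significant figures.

186 kN (bearing governs)

Bolt shear: A_b = π·16²/4 = 201.1 mm²; R_n = 469 × 201.1 × 5 × 2 / 1000 = 943 kN → 943 / 2 = 471 kN.
Bearing (1.2 l_c t F_u ≤ 2.4 d t F_u): upper limit = 2.4·16·5·430 / 1000 = 82.56 kN.
  Edge l_c = 25 − 18/2 = 16 → r_n = 41.28 kN; interior l_c = 65 − 18 = 47 → r_n = 82.56 kN.
  R_n,bearing = 1·41.28 + 4·82.56 = 371.5 kN → 371.5 / 2 = 186 kN.
Bearing governs: 186 kN.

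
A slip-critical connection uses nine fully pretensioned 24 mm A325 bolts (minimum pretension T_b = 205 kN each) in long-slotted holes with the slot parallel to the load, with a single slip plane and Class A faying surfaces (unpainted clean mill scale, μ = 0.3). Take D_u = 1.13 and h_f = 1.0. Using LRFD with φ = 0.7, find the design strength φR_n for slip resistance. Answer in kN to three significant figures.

R_n = μ · D_u · h_f · T_b · n_s · n_b = 0.3 × 1.13 × 1.0 × 205 × 1 × 9 = 625.5 kN.
Design strength φR_n = 0.7 × 625.5 = 438 kN.

438 kN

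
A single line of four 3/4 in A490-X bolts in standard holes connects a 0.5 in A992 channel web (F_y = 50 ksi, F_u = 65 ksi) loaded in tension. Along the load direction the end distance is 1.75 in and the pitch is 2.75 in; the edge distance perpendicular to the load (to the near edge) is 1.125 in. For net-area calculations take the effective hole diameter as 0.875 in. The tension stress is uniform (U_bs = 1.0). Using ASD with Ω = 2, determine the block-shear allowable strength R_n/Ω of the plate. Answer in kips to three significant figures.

78.8 kips

Shear plane L_v = 1.75 + 3·2.75 = 10 in; A_gv = 10 × 0.5 = 5 in².
A_nv = (10 − 3.5·0.875) × 0.5 = 3.469 in².
A_nt = (1.125 − 0.5·0.875) × 0.5 = 0.3438 in².
0.6 F_u A_nv = 135.3 kips; 0.6 F_y A_gv = 150 kips → shear rupture governs the shear term.
R_n = 135.3 + 1.0 × 65 × 0.3438 = 157.6 kips.
Allowable strength R_n/Ω = 157.6 / 2 = 78.8 kips.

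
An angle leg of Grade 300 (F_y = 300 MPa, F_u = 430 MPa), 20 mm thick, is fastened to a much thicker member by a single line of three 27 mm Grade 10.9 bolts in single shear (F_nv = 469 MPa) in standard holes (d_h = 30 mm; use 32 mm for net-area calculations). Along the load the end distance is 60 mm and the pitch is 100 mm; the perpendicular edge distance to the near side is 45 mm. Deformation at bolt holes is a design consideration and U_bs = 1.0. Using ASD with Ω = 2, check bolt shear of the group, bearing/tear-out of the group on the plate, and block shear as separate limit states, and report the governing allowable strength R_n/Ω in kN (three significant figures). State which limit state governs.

403 kN (bolt shear governs)

Bolt shear: A_b = π·27²/4 = 572.6 mm²; R_n = 469 × 572.6 × 3 × 1 / 1000 = 805.6 kN → 805.6 / 2 = 403 kN.
Bearing: edge l_c = 45, r_n = 464.4 kN; interior l_c = 70, r_n = 557.3 kN; R_n = 464.4 + 2·557.3 = 1579 kN → 789 kN.
Block shear: A_gv = 5200, A_nv = 3600, A_nt = 580 mm²; R_n = min(0.6F_uA_nv, 0.6F_yA_gv) + U_bs·F_u·A_nt = 1178 kN → 589 kN.
Bolt shear governs: 403 kN.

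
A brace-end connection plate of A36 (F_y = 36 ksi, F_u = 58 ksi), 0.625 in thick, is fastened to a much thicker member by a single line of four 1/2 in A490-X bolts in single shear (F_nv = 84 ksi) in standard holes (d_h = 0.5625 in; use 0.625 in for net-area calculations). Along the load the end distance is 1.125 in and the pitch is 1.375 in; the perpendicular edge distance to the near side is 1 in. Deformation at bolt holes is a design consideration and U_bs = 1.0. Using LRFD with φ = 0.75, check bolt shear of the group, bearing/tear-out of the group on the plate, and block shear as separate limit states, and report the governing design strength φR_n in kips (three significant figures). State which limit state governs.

49.5 kips (bolt shear governs)

Bolt shear: A_b = π·0.5²/4 = 0.1963 in²; R_n = 84 × 0.1963 × 4 × 1 = 65.97 kips → 0.75 × 65.97 = 49.5 kips.
Bearing: edge l_c = 0.8438, r_n = 36.7 kips; interior l_c = 0.8125, r_n = 35.34 kips; R_n = 36.7 + 3·35.34 = 142.7 kips → 107 kips.
Block shear: A_gv = 3.281, A_nv = 1.914, A_nt = 0.4297 in²; R_n = min(0.6F_uA_nv, 0.6F_yA_gv) + U_bs·F_u·A_nt = 91.53 kips → 68.6 kips.
Bolt shear governs: 49.5 kips.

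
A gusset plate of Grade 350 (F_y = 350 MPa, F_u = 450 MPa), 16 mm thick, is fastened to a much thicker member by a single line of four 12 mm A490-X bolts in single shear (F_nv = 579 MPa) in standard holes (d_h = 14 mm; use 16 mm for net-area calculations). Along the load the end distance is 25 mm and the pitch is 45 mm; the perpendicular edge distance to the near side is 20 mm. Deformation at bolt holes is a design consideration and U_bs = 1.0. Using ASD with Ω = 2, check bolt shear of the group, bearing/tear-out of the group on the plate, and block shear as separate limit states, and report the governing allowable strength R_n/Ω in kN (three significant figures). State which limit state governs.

131 kN (bolt shear governs)

Bolt shear: A_b = π·12²/4 = 113.1 mm²; R_n = 579 × 113.1 × 4 × 1 / 1000 = 261.9 kN → 261.9 / 2 = 131 kN.
Bearing: edge l_c = 18, r_n = 155.5 kN; interior l_c = 31, r_n = 207.4 kN; R_n = 155.5 + 3·207.4 = 777.6 kN → 389 kN.
Block shear: A_gv = 2560, A_nv = 1664, A_nt = 192 mm²; R_n = min(0.6F_uA_nv, 0.6F_yA_gv) + U_bs·F_u·A_nt = 535.7 kN → 268 kN.
Bolt shear governs: 131 kN.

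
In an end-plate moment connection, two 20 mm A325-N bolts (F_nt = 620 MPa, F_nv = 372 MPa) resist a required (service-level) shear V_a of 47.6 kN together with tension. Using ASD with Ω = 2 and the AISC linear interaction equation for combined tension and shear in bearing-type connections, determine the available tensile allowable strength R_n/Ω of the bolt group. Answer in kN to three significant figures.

A_b = π·20²/4 = 314.2 mm²; f_rv = 47.6 × 1000 / (2 × 314.2) = 75.76 MPa.
F'_nt = 1.3 F_nt − (Ω F_nt / F_nv) f_rv = 1.3·620 − (2·620/372)·75.76 = 553.5 MPa, capped at F_nt → F'_nt = 553.5 MPa.
R_n = F'_nt · A_b · n = 553.5 × 314.2 × 2 / 1000 = 347.8 kN.
Allowable strength R_n/Ω = 347.8 / 2 = 174 kN.

174 kN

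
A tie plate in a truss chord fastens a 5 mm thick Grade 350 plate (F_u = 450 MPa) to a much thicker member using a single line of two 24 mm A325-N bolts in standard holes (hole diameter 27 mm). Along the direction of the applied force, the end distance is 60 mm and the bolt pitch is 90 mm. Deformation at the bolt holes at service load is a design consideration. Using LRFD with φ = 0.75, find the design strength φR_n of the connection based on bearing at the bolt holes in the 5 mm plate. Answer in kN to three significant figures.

191 kN

Per bolt r_n = 1.2 l_c t F_u ≤ 2.4 d t F_u; upper limit = 2.4 × 24 × 5 × 450 / 1000 = 129.6 kN.
Edge bolt: l_c = 60 − 27/2 = 46.5 mm → 1.2 × 46.5 × 5 × 450 / 1000 = 125.5 → r_n = 125.5 kN.
Interior bolts: l_c = 90 − 27 = 63 mm → 1.2 × 63 × 5 × 450 / 1000 = 170.1 → r_n = 129.6 kN.
R_n = 1 × 125.5 + 1 × 129.6 = 255.1 kN.
Design strength φR_n = 0.75 × 255.1 = 191 kN.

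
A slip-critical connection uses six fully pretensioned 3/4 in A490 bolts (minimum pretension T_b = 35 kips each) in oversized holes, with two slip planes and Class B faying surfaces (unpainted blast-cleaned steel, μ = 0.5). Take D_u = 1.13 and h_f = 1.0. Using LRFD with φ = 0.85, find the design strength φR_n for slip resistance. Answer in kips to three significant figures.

R_n = μ · D_u · h_f · T_b · n_s · n_b = 0.5 × 1.13 × 1.0 × 35 × 2 × 6 = 237.3 kips.
Design strength φR_n = 0.85 × 237.3 = 202 kips.

202 kips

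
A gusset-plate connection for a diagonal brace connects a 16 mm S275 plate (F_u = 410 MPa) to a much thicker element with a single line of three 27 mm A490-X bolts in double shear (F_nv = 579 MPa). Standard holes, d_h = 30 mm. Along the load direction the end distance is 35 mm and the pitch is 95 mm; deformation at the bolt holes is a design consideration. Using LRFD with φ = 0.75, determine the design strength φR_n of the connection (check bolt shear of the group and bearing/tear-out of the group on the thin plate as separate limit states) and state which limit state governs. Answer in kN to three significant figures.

Bolt shear: A_b = π·27²/4 = 572.6 mm²; R_n = 579 × 572.6 × 3 × 2 / 1000 = 1989 kN → 0.75 × 1989 = 1490 kN.
Bearing (1.2 l_c t F_u ≤ 2.4 d t F_u): upper limit = 2.4·27·16·410 / 1000 = 425.1 kN.
  Edge l_c = 35 − 30/2 = 20 → r_n = 157.4 kN; interior l_c = 95 − 30 = 65 → r_n = 425.1 kN.
  R_n,bearing = 1·157.4 + 2·425.1 = 1008 kN → 0.75 × 1008 = 756 kN.
Bearing governs: 756 kN.

756 kN (bearing governs)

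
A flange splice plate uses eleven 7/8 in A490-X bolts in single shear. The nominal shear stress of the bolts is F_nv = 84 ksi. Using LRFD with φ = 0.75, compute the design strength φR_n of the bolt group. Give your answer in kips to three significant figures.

A_b = π × 0.875² / 4 = 0.6013 in².
R_n = F_nv · A_b · n · n_s = 84 × 0.6013 × 11 × 1 = 555.6 kips.
Design strength φR_n = 0.75 × 555.6 = 417 kips.

417 kips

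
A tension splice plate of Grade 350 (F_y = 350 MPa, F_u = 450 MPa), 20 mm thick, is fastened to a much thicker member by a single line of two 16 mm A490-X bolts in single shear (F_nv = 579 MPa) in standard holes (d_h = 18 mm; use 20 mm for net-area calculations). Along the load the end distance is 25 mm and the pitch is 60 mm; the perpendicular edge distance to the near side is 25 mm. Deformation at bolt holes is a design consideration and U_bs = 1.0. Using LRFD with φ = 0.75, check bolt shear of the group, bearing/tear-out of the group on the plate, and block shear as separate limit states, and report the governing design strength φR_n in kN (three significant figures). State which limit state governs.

175 kN (bolt shear governs)

Bolt shear: A_b = π·16²/4 = 201.1 mm²; R_n = 579 × 201.1 × 2 × 1 / 1000 = 232.8 kN → 0.75 × 232.8 = 175 kN.
Bearing: edge l_c = 16, r_n = 172.8 kN; interior l_c = 42, r_n = 345.6 kN; R_n = 172.8 + 1·345.6 = 518.4 kN → 389 kN.
Block shear: A_gv = 1700, A_nv = 1100, A_nt = 300 mm²; R_n = min(0.6F_uA_nv, 0.6F_yA_gv) + U_bs·F_u·A_nt = 432 kN → 324 kN.
Bolt shear governs: 175 kN.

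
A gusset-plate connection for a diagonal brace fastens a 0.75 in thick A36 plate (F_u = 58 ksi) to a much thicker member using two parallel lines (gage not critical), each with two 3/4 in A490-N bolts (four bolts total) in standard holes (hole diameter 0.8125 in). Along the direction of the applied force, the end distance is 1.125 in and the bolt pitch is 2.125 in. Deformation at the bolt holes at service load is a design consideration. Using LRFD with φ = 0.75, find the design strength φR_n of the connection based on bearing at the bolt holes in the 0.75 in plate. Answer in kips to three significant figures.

159 kips

Per bolt r_n = 1.2 l_c t F_u ≤ 2.4 d t F_u; upper limit = 2.4 × 0.75 × 0.75 × 58 = 78.3 kips.
Edge bolt: l_c = 1.125 − 0.8125/2 = 0.7188 in → 1.2 × 0.7188 × 0.75 × 58 = 37.52 → r_n = 37.52 kips.
Interior bolts: l_c = 2.125 − 0.8125 = 1.312 in → 1.2 × 1.312 × 0.75 × 58 = 68.51 → r_n = 68.51 kips.
R_n = 2 × 37.52 + 2 × 68.51 = 212.1 kips.
Design strength φR_n = 0.75 × 212.1 = 159 kips.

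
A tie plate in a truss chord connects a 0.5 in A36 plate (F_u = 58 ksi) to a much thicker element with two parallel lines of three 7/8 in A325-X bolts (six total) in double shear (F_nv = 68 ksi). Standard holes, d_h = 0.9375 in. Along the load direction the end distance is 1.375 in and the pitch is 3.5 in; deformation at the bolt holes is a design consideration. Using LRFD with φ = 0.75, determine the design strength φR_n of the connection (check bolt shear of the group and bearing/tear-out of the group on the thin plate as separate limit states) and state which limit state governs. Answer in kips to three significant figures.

230 kips (bearing governs)

Bolt shear: A_b = π·0.875²/4 = 0.6013 in²; R_n = 68 × 0.6013 × 6 × 2 = 490.7 kips → 0.75 × 490.7 = 368 kips.
Bearing (1.2 l_c t F_u ≤ 2.4 d t F_u): upper limit = 2.4·0.875·0.5·58 = 60.9 kips.
  Edge l_c = 1.375 − 0.9375/2 = 0.9062 → r_n = 31.54 kips; interior l_c = 3.5 − 0.9375 = 2.562 → r_n = 60.9 kips.
  R_n,bearing = 2·31.54 + 4·60.9 = 306.7 kips → 0.75 × 306.7 = 230 kips.
Bearing governs: 230 kips.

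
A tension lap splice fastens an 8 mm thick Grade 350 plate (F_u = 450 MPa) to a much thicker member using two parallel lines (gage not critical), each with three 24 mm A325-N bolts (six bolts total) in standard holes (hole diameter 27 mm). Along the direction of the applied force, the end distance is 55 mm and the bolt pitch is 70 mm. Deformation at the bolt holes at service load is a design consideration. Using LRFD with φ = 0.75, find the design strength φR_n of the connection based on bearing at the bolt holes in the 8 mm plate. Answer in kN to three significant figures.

826 kN

Per bolt r_n = 1.2 l_c t F_u ≤ 2.4 d t F_u; upper limit = 2.4 × 24 × 8 × 450 / 1000 = 207.4 kN.
Edge bolt: l_c = 55 − 27/2 = 41.5 mm → 1.2 × 41.5 × 8 × 450 / 1000 = 179.3 → r_n = 179.3 kN.
Interior bolts: l_c = 70 − 27 = 43 mm → 1.2 × 43 × 8 × 450 / 1000 = 185.8 → r_n = 185.8 kN.
R_n = 2 × 179.3 + 4 × 185.8 = 1102 kN.
Design strength φR_n = 0.75 × 1102 = 826 kN.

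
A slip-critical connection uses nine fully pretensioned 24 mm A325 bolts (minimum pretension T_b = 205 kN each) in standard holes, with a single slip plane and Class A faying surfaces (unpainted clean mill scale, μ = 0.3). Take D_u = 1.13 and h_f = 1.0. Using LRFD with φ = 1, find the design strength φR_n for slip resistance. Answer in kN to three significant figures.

R_n = μ · D_u · h_f · T_b · n_s · n_b = 0.3 × 1.13 × 1.0 × 205 × 1 × 9 = 625.5 kN.
Design strength φR_n = 1 × 625.5 = 625 kN.

625 kN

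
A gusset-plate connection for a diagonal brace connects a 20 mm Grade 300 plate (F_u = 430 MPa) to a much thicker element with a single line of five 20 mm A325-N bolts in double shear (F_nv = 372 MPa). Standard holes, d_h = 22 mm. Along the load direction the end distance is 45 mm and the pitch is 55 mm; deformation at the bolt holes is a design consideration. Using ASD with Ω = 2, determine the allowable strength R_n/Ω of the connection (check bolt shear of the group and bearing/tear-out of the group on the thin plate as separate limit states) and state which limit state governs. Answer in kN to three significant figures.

Bolt shear: A_b = π·20²/4 = 314.2 mm²; R_n = 372 × 314.2 × 5 × 2 / 1000 = 1169 kN → 1169 / 2 = 584 kN.
Bearing (1.2 l_c t F_u ≤ 2.4 d t F_u): upper limit = 2.4·20·20·430 / 1000 = 412.8 kN.
  Edge l_c = 45 − 22/2 = 34 → r_n = 350.9 kN; interior l_c = 55 − 22 = 33 → r_n = 340.6 kN.
  R_n,bearing = 1·350.9 + 4·340.6 = 1713 kN → 1713 / 2 = 857 kN.
Bolt shear governs: 584 kN.

584 kN (bolt shear governs)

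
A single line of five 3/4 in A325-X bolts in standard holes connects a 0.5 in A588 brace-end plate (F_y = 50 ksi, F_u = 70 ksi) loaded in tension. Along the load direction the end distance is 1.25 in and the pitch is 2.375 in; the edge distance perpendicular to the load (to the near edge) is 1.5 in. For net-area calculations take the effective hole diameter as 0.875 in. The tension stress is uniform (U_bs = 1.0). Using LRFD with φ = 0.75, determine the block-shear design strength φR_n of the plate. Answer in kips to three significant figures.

Shear plane L_v = 1.25 + 4·2.375 = 10.75 in; A_gv = 10.75 × 0.5 = 5.375 in².
A_nv = (10.75 − 4.5·0.875) × 0.5 = 3.406 in².
A_nt = (1.5 − 0.5·0.875) × 0.5 = 0.5312 in².
0.6 F_u A_nv = 143.1 kips; 0.6 F_y A_gv = 161.2 kips → shear rupture governs the shear term.
R_n = 143.1 + 1.0 × 70 × 0.5312 = 180.2 kips.
Design strength φR_n = 0.75 × 180.2 = 135 kips.

135 kips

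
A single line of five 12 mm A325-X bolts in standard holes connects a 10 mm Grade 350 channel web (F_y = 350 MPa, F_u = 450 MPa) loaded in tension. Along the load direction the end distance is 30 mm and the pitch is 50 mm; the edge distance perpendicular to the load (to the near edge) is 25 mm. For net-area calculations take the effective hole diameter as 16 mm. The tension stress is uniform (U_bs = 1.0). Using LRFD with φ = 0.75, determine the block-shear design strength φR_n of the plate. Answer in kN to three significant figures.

377 kN

Shear plane L_v = 30 + 4·50 = 230 mm; A_gv = 230 × 10 = 2300 mm².
A_nv = (230 − 4.5·16) × 10 = 1580 mm².
A_nt = (25 − 0.5·16) × 10 = 170 mm².
0.6 F_u A_nv = 426.6 kN; 0.6 F_y A_gv = 483 kN → shear rupture governs the shear term.
R_n = 426.6 + 1.0 × 450 × 170 / 1000 = 503.1 kN.
Design strength φR_n = 0.75 × 503.1 = 377 kN.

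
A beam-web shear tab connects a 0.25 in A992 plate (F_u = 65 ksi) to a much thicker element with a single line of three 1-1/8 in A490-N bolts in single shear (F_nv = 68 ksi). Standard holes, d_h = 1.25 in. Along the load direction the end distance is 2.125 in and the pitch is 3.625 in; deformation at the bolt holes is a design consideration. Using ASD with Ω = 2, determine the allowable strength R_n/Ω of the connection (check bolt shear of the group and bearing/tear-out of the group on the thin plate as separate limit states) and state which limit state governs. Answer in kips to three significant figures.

58.5 kips (bearing governs)

Bolt shear: A_b = π·1.125²/4 = 0.994 in²; R_n = 68 × 0.994 × 3 × 1 = 202.8 kips → 202.8 / 2 = 101 kips.
Bearing (1.2 l_c t F_u ≤ 2.4 d t F_u): upper limit = 2.4·1.125·0.25·65 = 43.87 kips.
  Edge l_c = 2.125 − 1.25/2 = 1.5 → r_n = 29.25 kips; interior l_c = 3.625 − 1.25 = 2.375 → r_n = 43.87 kips.
  R_n,bearing = 1·29.25 + 2·43.87 = 117 kips → 117 / 2 = 58.5 kips.
Bearing governs: 58.5 kips.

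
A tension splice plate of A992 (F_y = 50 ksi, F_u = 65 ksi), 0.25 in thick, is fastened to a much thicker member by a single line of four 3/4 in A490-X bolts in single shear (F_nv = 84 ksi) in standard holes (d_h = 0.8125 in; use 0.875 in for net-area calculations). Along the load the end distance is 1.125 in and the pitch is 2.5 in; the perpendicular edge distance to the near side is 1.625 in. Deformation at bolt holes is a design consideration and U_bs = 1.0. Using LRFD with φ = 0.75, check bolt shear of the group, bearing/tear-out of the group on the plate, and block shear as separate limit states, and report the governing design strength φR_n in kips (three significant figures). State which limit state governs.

Bolt shear: A_b = π·0.75²/4 = 0.4418 in²; R_n = 84 × 0.4418 × 4 × 1 = 148.4 kips → 0.75 × 148.4 = 111 kips.
Bearing: edge l_c = 0.7188, r_n = 14.02 kips; interior l_c = 1.688, r_n = 29.25 kips; R_n = 14.02 + 3·29.25 = 101.8 kips → 76.3 kips.
Block shear: A_gv = 2.156, A_nv = 1.391, A_nt = 0.2969 in²; R_n = min(0.6F_uA_nv, 0.6F_yA_gv) + U_bs·F_u·A_nt = 73.53 kips → 55.1 kips.
Block shear governs: 55.1 kips.

55.1 kips (block shear governs)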